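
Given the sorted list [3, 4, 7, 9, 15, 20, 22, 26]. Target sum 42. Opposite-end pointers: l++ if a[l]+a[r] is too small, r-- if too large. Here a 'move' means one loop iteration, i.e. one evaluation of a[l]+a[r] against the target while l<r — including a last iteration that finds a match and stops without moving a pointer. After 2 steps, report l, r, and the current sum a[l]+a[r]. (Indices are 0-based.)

l=2, r=7, sum=33

[0,7] 3+26=29 <42 → l++
[1,7] 4+26=30 <42 → l++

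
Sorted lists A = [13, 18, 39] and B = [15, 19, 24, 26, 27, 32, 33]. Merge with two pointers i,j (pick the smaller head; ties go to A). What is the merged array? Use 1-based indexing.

[i=1,j=1] A[i]=13<=B[j]=15 take 13 → i++
[i=2,j=1] A[i]=18>B[j]=15 take 15 → j++
[i=2,j=2] A[i]=18<=B[j]=19 take 18 → i++
[i=3,j=2] A[i]=39>B[j]=19 take 19 → j++
[i=3,j=3] A[i]=39>B[j]=24 take 24 → j++
[i=3,j=4] A[i]=39>B[j]=26 take 26 → j++
[i=3,j=5] A[i]=39>B[j]=27 take 27 → j++
[i=3,j=6] A[i]=39>B[j]=32 take 32 → j++
[i=3,j=7] A[i]=39>B[j]=33 take 33 → j++
[i=3,j=8] B done, take A[i]=39 → i++

[13, 15, 18, 19, 24, 26, 27, 32, 33, 39]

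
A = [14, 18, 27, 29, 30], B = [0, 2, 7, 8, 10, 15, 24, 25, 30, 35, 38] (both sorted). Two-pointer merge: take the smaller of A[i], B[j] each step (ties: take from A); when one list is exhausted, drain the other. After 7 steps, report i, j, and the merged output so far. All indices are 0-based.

i=0 j=0: A[i]=14>B[j]=0 take 0, j++
i=0 j=1: A[i]=14>B[j]=2 take 2, j++
i=0 j=2: A[i]=14>B[j]=7 take 7, j++
i=0 j=3: A[i]=14>B[j]=8 take 8, j++
i=0 j=4: A[i]=14>B[j]=10 take 10, j++
i=0 j=5: A[i]=14<=B[j]=15 take 14, i++
i=1 j=5: A[i]=18>B[j]=15 take 15, j++

i=1, j=6, merged so far=[0, 2, 7, 8, 10, 14, 15]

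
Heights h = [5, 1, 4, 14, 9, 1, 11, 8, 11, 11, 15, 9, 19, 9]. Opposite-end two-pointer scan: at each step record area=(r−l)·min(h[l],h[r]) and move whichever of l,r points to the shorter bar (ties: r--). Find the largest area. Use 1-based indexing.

l=1 r=14: min(5,9)*13=65 best=65 *, l++
l=2 r=14: min(1,9)*12=12 best=65, l++
l=3 r=14: min(4,9)*11=44 best=65, l++
l=4 r=14: min(14,9)*10=90 best=90 *, r--
l=4 r=13: min(14,19)*9=126 best=126 *, l++
l=5 r=13: min(9,19)*8=72 best=126, l++
l=6 r=13: min(1,19)*7=7 best=126, l++
l=7 r=13: min(11,19)*6=66 best=126, l++
l=8 r=13: min(8,19)*5=40 best=126, l++
l=9 r=13: min(11,19)*4=44 best=126, l++
l=10 r=13: min(11,19)*3=33 best=126, l++
l=11 r=13: min(15,19)*2=30 best=126, l++
l=12 r=13: min(9,19)*1=9 best=126, l++

max area = 126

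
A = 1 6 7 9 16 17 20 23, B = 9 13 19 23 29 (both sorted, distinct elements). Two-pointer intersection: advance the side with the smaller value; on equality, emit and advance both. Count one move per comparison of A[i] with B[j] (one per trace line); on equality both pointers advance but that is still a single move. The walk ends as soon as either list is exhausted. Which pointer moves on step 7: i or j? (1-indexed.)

i

i=1 j=1: 1<9, i++
i=2 j=1: 6<9, i++
i=3 j=1: 7<9, i++
i=4 j=1: 9==9 emit, i++,j++
i=5 j=2: 16>13, j++
i=5 j=3: 16<19, i++
i=6 j=3: 17<19, i++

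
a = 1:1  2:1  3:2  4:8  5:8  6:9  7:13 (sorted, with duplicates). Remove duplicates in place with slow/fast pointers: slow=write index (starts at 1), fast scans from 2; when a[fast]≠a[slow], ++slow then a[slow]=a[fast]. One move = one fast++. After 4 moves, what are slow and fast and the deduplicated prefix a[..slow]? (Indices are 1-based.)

slow=3, fast=6, prefix=[1, 2, 8]

slow=1 fast=2: a[fast]=1=a[slow] dup, fast++
slow=1 fast=3: a[fast]=2≠a[slow]=1 write a[2]=2, slow++,fast++
slow=2 fast=4: a[fast]=8≠a[slow]=2 write a[3]=8, slow++,fast++
slow=3 fast=5: a[fast]=8=a[slow] dup, fast++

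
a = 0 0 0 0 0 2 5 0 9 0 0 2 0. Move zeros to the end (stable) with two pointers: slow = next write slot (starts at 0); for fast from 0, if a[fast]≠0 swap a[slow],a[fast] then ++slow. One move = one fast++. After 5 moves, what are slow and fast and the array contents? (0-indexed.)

slow=0 fast=0: a[fast]=0, fast++
slow=0 fast=1: a[fast]=0, fast++
slow=0 fast=2: a[fast]=0, fast++
slow=0 fast=3: a[fast]=0, fast++
slow=0 fast=4: a[fast]=0, fast++

slow=0, fast=5, a=[0, 0, 0, 0, 0, 2, 5, 0, 9, 0, 0, 2, 0]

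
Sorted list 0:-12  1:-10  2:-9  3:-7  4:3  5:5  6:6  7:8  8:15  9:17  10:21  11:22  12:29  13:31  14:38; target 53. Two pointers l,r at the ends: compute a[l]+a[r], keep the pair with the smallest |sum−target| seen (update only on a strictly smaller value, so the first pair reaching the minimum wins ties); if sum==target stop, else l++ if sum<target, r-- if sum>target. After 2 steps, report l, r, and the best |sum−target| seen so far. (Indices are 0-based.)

l=2, r=14, best |Δ|=25

[0,14] -12+38=26 d=27 * → l++
[1,14] -10+38=28 d=25 * → l++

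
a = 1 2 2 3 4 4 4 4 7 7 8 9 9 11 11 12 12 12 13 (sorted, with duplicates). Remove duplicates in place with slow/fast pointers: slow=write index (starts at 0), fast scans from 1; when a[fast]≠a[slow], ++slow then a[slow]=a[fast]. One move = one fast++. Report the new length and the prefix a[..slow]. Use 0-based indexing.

length 10; prefix = [1, 2, 3, 4, 7, 8, 9, 11, 12, 13]

(s=0,f=1) a[fast]=2≠a[slow]=1 write a[1]=2 → slow++,fast++
(s=1,f=2) a[fast]=2=a[slow] dup → fast++
(s=1,f=3) a[fast]=3≠a[slow]=2 write a[2]=3 → slow++,fast++
(s=2,f=4) a[fast]=4≠a[slow]=3 write a[3]=4 → slow++,fast++
(s=3,f=5) a[fast]=4=a[slow] dup → fast++
(s=3,f=6) a[fast]=4=a[slow] dup → fast++
(s=3,f=7) a[fast]=4=a[slow] dup → fast++
(s=3,f=8) a[fast]=7≠a[slow]=4 write a[4]=7 → slow++,fast++
(s=4,f=9) a[fast]=7=a[slow] dup → fast++
(s=4,f=10) a[fast]=8≠a[slow]=7 write a[5]=8 → slow++,fast++
(s=5,f=11) a[fast]=9≠a[slow]=8 write a[6]=9 → slow++,fast++
(s=6,f=12) a[fast]=9=a[slow] dup → fast++
(s=6,f=13) a[fast]=11≠a[slow]=9 write a[7]=11 → slow++,fast++
(s=7,f=14) a[fast]=11=a[slow] dup → fast++
(s=7,f=15) a[fast]=12≠a[slow]=11 write a[8]=12 → slow++,fast++
(s=8,f=16) a[fast]=12=a[slow] dup → fast++
(s=8,f=17) a[fast]=12=a[slow] dup → fast++
(s=8,f=18) a[fast]=13≠a[slow]=12 write a[9]=13 → slow++,fast++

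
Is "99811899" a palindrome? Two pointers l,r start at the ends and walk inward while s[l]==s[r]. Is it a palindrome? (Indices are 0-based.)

palindrome

[0,7] '9'=='9' → l++,r--
[1,6] '9'=='9' → l++,r--
[2,5] '8'=='8' → l++,r--
[3,4] '1'=='1' → l++,r--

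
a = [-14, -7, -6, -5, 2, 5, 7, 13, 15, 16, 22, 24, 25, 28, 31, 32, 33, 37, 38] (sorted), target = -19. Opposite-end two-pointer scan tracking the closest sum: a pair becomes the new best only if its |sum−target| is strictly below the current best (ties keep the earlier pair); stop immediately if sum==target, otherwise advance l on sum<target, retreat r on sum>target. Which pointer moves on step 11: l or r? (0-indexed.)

r

[0,18] -14+38=24 d=43 * → r--
[0,17] -14+37=23 d=42 * → r--
[0,16] -14+33=19 d=38 * → r--
[0,15] -14+32=18 d=37 * → r--
[0,14] -14+31=17 d=36 * → r--
[0,13] -14+28=14 d=33 * → r--
[0,12] -14+25=11 d=30 * → r--
[0,11] -14+24=10 d=29 * → r--
[0,10] -14+22=8 d=27 * → r--
[0,9] -14+16=2 d=21 * → r--
[0,8] -14+15=1 d=20 * → r--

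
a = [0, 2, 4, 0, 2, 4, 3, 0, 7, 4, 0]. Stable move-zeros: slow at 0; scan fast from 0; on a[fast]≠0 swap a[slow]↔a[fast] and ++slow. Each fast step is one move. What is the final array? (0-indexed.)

slow=0 fast=0: a[fast]=0, fast++
slow=0 fast=1: a[fast]=2≠0 swap→a[0]=2, slow++,fast++
slow=1 fast=2: a[fast]=4≠0 swap→a[1]=4, slow++,fast++
slow=2 fast=3: a[fast]=0, fast++
slow=2 fast=4: a[fast]=2≠0 swap→a[2]=2, slow++,fast++
slow=3 fast=5: a[fast]=4≠0 swap→a[3]=4, slow++,fast++
slow=4 fast=6: a[fast]=3≠0 swap→a[4]=3, slow++,fast++
slow=5 fast=7: a[fast]=0, fast++
slow=5 fast=8: a[fast]=7≠0 swap→a[5]=7, slow++,fast++
slow=6 fast=9: a[fast]=4≠0 swap→a[6]=4, slow++,fast++
slow=7 fast=10: a[fast]=0, fast++

[2, 4, 2, 4, 3, 7, 4, 0, 0, 0, 0]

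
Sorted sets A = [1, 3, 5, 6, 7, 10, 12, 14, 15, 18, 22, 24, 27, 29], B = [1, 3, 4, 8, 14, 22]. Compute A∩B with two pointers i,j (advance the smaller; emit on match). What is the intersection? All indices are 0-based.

[i=0,j=0] 1==1 emit → i++,j++
[i=1,j=1] 3==3 emit → i++,j++
[i=2,j=2] 5>4 → j++
[i=2,j=3] 5<8 → i++
[i=3,j=3] 6<8 → i++
[i=4,j=3] 7<8 → i++
[i=5,j=3] 10>8 → j++
[i=5,j=4] 10<14 → i++
[i=6,j=4] 12<14 → i++
[i=7,j=4] 14==14 emit → i++,j++
[i=8,j=5] 15<22 → i++
[i=9,j=5] 18<22 → i++
[i=10,j=5] 22==22 emit → i++,j++

intersection = [1, 3, 14, 22]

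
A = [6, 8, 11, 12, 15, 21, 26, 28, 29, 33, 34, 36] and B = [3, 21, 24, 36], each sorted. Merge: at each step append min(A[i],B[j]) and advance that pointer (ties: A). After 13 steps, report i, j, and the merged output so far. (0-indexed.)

i=10, j=3, merged so far=[3, 6, 8, 11, 12, 15, 21, 21, 24, 26, 28, 29, 33]

[i=0,j=0] A[i]=6>B[j]=3 take 3 → j++
[i=0,j=1] A[i]=6<=B[j]=21 take 6 → i++
[i=1,j=1] A[i]=8<=B[j]=21 take 8 → i++
[i=2,j=1] A[i]=11<=B[j]=21 take 11 → i++
[i=3,j=1] A[i]=12<=B[j]=21 take 12 → i++
[i=4,j=1] A[i]=15<=B[j]=21 take 15 → i++
[i=5,j=1] A[i]=21<=B[j]=21 take 21 → i++
[i=6,j=1] A[i]=26>B[j]=21 take 21 → j++
[i=6,j=2] A[i]=26>B[j]=24 take 24 → j++
[i=6,j=3] A[i]=26<=B[j]=36 take 26 → i++
[i=7,j=3] A[i]=28<=B[j]=36 take 28 → i++
[i=8,j=3] A[i]=29<=B[j]=36 take 29 → i++
[i=9,j=3] A[i]=33<=B[j]=36 take 33 → i++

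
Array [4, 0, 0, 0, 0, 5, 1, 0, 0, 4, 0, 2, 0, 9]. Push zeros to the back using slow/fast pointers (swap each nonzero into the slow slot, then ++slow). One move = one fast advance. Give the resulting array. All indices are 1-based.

(s=1,f=1) a[fast]=4≠0 swap→a[1]=4 → slow++,fast++
(s=2,f=2) a[fast]=0 → fast++
(s=2,f=3) a[fast]=0 → fast++
(s=2,f=4) a[fast]=0 → fast++
(s=2,f=5) a[fast]=0 → fast++
(s=2,f=6) a[fast]=5≠0 swap→a[2]=5 → slow++,fast++
(s=3,f=7) a[fast]=1≠0 swap→a[3]=1 → slow++,fast++
(s=4,f=8) a[fast]=0 → fast++
(s=4,f=9) a[fast]=0 → fast++
(s=4,f=10) a[fast]=4≠0 swap→a[4]=4 → slow++,fast++
(s=5,f=11) a[fast]=0 → fast++
(s=5,f=12) a[fast]=2≠0 swap→a[5]=2 → slow++,fast++
(s=6,f=13) a[fast]=0 → fast++
(s=6,f=14) a[fast]=9≠0 swap→a[6]=9 → slow++,fast++

[4, 5, 1, 4, 2, 9, 0, 0, 0, 0, 0, 0, 0, 0]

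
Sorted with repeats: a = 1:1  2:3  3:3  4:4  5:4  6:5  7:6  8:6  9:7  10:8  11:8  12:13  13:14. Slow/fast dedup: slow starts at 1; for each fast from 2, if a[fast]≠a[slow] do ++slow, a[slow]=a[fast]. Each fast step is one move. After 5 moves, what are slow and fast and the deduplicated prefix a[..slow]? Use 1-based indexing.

slow=4, fast=7, prefix=[1, 3, 4, 5]

slow=1 fast=2: a[fast]=3≠a[slow]=1 write a[2]=3, slow++,fast++
slow=2 fast=3: a[fast]=3=a[slow] dup, fast++
slow=2 fast=4: a[fast]=4≠a[slow]=3 write a[3]=4, slow++,fast++
slow=3 fast=5: a[fast]=4=a[slow] dup, fast++
slow=3 fast=6: a[fast]=5≠a[slow]=4 write a[4]=5, slow++,fast++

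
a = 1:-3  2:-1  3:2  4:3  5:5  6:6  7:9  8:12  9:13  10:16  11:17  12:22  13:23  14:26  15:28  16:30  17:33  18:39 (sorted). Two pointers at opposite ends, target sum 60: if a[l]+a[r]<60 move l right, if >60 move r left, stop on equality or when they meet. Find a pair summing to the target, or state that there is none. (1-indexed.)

[1,18] -3+39=36 <60 → l++
[2,18] -1+39=38 <60 → l++
[3,18] 2+39=41 <60 → l++
[4,18] 3+39=42 <60 → l++
[5,18] 5+39=44 <60 → l++
[6,18] 6+39=45 <60 → l++
[7,18] 9+39=48 <60 → l++
[8,18] 12+39=51 <60 → l++
[9,18] 13+39=52 <60 → l++
[10,18] 16+39=55 <60 → l++
[11,18] 17+39=56 <60 → l++
[12,18] 22+39=61 >60 → r--
[12,17] 22+33=55 <60 → l++
[13,17] 23+33=56 <60 → l++
[14,17] 26+33=59 <60 → l++
[15,17] 28+33=61 >60 → r--
[15,16] 28+30=58 <60 → l++

no pair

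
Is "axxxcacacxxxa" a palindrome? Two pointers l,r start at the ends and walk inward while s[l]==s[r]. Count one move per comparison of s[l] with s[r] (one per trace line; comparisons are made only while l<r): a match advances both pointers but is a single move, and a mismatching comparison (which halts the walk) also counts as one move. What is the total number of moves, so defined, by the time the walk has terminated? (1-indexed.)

6 moves

[1,13] 'a'=='a' → l++,r--
[2,12] 'x'=='x' → l++,r--
[3,11] 'x'=='x' → l++,r--
[4,10] 'x'=='x' → l++,r--
[5,9] 'c'=='c' → l++,r--
[6,8] 'a'=='a' → l++,r--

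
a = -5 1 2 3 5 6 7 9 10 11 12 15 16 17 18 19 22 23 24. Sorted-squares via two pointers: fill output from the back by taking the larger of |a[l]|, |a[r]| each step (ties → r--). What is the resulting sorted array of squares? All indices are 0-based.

[0,18] |-5|<=|24| out[18]=576 → r--
[0,17] |-5|<=|23| out[17]=529 → r--
[0,16] |-5|<=|22| out[16]=484 → r--
[0,15] |-5|<=|19| out[15]=361 → r--
[0,14] |-5|<=|18| out[14]=324 → r--
[0,13] |-5|<=|17| out[13]=289 → r--
[0,12] |-5|<=|16| out[12]=256 → r--
[0,11] |-5|<=|15| out[11]=225 → r--
[0,10] |-5|<=|12| out[10]=144 → r--
[0,9] |-5|<=|11| out[9]=121 → r--
[0,8] |-5|<=|10| out[8]=100 → r--
[0,7] |-5|<=|9| out[7]=81 → r--
[0,6] |-5|<=|7| out[6]=49 → r--
[0,5] |-5|<=|6| out[5]=36 → r--
[0,4] |-5|<=|5| out[4]=25 → r--
[0,3] |-5|>|3| out[3]=25 → l++
[1,3] |1|<=|3| out[2]=9 → r--
[1,2] |1|<=|2| out[1]=4 → r--
[1,1] |1|<=|1| out[0]=1 → r--

[1, 4, 9, 25, 25, 36, 49, 81, 100, 121, 144, 225, 256, 289, 324, 361, 484, 529, 576]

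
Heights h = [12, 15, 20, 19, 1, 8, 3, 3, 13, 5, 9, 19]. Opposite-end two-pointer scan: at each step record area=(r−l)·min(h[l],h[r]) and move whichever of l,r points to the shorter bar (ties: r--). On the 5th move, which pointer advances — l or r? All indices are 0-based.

r

l=0 r=11: min(12,19)*11=132 best=132 *, l++
l=1 r=11: min(15,19)*10=150 best=150 *, l++
l=2 r=11: min(20,19)*9=171 best=171 *, r--
l=2 r=10: min(20,9)*8=72 best=171, r--
l=2 r=9: min(20,5)*7=35 best=171, r--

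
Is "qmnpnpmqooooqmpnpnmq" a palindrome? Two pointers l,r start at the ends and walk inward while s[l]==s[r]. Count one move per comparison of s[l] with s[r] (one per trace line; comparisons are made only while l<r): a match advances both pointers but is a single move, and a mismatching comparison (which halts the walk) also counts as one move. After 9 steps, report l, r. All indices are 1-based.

l=10, r=11

[1,20] 'q'=='q' → l++,r--
[2,19] 'm'=='m' → l++,r--
[3,18] 'n'=='n' → l++,r--
[4,17] 'p'=='p' → l++,r--
[5,16] 'n'=='n' → l++,r--
[6,15] 'p'=='p' → l++,r--
[7,14] 'm'=='m' → l++,r--
[8,13] 'q'=='q' → l++,r--
[9,12] 'o'=='o' → l++,r--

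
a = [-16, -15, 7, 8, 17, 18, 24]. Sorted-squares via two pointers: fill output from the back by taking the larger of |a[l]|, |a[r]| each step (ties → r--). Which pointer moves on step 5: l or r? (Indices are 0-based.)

l=0 r=6: |-16|<=|24| out[6]=576, r--
l=0 r=5: |-16|<=|18| out[5]=324, r--
l=0 r=4: |-16|<=|17| out[4]=289, r--
l=0 r=3: |-16|>|8| out[3]=256, l++
l=1 r=3: |-15|>|8| out[2]=225, l++

l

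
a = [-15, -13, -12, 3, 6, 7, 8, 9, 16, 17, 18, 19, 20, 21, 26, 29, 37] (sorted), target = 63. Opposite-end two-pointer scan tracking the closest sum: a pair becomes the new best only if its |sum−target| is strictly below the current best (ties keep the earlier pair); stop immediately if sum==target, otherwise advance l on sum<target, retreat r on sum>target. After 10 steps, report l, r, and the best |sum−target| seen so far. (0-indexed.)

l=10, r=16, best |Δ|=9

l=0 r=16: -15+37=22 d=41 *, l++
l=1 r=16: -13+37=24 d=39 *, l++
l=2 r=16: -12+37=25 d=38 *, l++
l=3 r=16: 3+37=40 d=23 *, l++
l=4 r=16: 6+37=43 d=20 *, l++
l=5 r=16: 7+37=44 d=19 *, l++
l=6 r=16: 8+37=45 d=18 *, l++
l=7 r=16: 9+37=46 d=17 *, l++
l=8 r=16: 16+37=53 d=10 *, l++
l=9 r=16: 17+37=54 d=9 *, l++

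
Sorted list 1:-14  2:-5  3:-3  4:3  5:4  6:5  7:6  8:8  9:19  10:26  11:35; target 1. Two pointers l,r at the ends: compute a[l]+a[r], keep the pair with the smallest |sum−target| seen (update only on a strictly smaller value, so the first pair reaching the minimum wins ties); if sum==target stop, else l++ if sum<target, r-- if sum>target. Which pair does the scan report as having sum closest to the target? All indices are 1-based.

pair (-5, 6) with sum 1 (|Δ|=0)

[1,11] -14+35=21 d=20 * → r--
[1,10] -14+26=12 d=11 * → r--
[1,9] -14+19=5 d=4 * → r--
[1,8] -14+8=-6 d=7 → l++
[2,8] -5+8=3 d=2 * → r--
[2,7] -5+6=1 d=0 * → stop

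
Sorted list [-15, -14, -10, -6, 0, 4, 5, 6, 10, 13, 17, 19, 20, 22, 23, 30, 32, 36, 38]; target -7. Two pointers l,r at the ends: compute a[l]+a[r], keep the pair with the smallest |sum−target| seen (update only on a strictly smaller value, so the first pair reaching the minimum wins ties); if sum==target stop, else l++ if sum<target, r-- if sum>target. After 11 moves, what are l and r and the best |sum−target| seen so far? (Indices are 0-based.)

[0,18] -15+38=23 d=30 * → r--
[0,17] -15+36=21 d=28 * → r--
[0,16] -15+32=17 d=24 * → r--
[0,15] -15+30=15 d=22 * → r--
[0,14] -15+23=8 d=15 * → r--
[0,13] -15+22=7 d=14 * → r--
[0,12] -15+20=5 d=12 * → r--
[0,11] -15+19=4 d=11 * → r--
[0,10] -15+17=2 d=9 * → r--
[0,9] -15+13=-2 d=5 * → r--
[0,8] -15+10=-5 d=2 * → r--

l=0, r=7, best |Δ|=2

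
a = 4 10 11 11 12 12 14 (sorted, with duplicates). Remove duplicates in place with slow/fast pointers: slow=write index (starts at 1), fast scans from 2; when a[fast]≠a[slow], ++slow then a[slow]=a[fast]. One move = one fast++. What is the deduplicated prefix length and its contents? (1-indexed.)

(s=1,f=2) a[fast]=10≠a[slow]=4 write a[2]=10 → slow++,fast++
(s=2,f=3) a[fast]=11≠a[slow]=10 write a[3]=11 → slow++,fast++
(s=3,f=4) a[fast]=11=a[slow] dup → fast++
(s=3,f=5) a[fast]=12≠a[slow]=11 write a[4]=12 → slow++,fast++
(s=4,f=6) a[fast]=12=a[slow] dup → fast++
(s=4,f=7) a[fast]=14≠a[slow]=12 write a[5]=14 → slow++,fast++

length 5; prefix = [4, 10, 11, 12, 14]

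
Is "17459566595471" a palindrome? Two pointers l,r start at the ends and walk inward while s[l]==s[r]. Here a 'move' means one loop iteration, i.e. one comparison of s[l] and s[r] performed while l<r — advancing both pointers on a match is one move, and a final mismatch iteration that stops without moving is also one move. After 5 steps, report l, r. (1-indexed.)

l=1 r=14: '1'=='1', l++,r--
l=2 r=13: '7'=='7', l++,r--
l=3 r=12: '4'=='4', l++,r--
l=4 r=11: '5'=='5', l++,r--
l=5 r=10: '9'=='9', l++,r--

l=6, r=9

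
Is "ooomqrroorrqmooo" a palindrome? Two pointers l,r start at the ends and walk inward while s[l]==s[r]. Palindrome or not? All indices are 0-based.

palindrome

l=0 r=15: 'o'=='o', l++,r--
l=1 r=14: 'o'=='o', l++,r--
l=2 r=13: 'o'=='o', l++,r--
l=3 r=12: 'm'=='m', l++,r--
l=4 r=11: 'q'=='q', l++,r--
l=5 r=10: 'r'=='r', l++,r--
l=6 r=9: 'r'=='r', l++,r--
l=7 r=8: 'o'=='o', l++,r--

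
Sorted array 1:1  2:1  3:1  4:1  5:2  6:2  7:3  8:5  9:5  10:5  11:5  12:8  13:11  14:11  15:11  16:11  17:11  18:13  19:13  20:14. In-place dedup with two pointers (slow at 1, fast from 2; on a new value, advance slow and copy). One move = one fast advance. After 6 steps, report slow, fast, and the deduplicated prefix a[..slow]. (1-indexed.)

slow=3, fast=8, prefix=[1, 2, 3]

slow=1 fast=2: a[fast]=1=a[slow] dup, fast++
slow=1 fast=3: a[fast]=1=a[slow] dup, fast++
slow=1 fast=4: a[fast]=1=a[slow] dup, fast++
slow=1 fast=5: a[fast]=2≠a[slow]=1 write a[2]=2, slow++,fast++
slow=2 fast=6: a[fast]=2=a[slow] dup, fast++
slow=2 fast=7: a[fast]=3≠a[slow]=2 write a[3]=3, slow++,fast++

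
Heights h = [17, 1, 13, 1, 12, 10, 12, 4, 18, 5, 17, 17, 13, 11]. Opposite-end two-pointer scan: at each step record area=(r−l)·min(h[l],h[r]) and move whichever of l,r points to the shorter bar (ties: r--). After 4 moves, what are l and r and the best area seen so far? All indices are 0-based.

l=0, r=9, best area=187

l=0 r=13: min(17,11)*13=143 best=143 *, r--
l=0 r=12: min(17,13)*12=156 best=156 *, r--
l=0 r=11: min(17,17)*11=187 best=187 *, r--
l=0 r=10: min(17,17)*10=170 best=187, r--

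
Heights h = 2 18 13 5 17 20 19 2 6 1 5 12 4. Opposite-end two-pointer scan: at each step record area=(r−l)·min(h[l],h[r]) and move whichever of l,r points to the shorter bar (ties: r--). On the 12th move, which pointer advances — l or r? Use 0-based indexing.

r

l=0 r=12: min(2,4)*12=24 best=24 *, l++
l=1 r=12: min(18,4)*11=44 best=44 *, r--
l=1 r=11: min(18,12)*10=120 best=120 *, r--
l=1 r=10: min(18,5)*9=45 best=120, r--
l=1 r=9: min(18,1)*8=8 best=120, r--
l=1 r=8: min(18,6)*7=42 best=120, r--
l=1 r=7: min(18,2)*6=12 best=120, r--
l=1 r=6: min(18,19)*5=90 best=120, l++
l=2 r=6: min(13,19)*4=52 best=120, l++
l=3 r=6: min(5,19)*3=15 best=120, l++
l=4 r=6: min(17,19)*2=34 best=120, l++
l=5 r=6: min(20,19)*1=19 best=120, r--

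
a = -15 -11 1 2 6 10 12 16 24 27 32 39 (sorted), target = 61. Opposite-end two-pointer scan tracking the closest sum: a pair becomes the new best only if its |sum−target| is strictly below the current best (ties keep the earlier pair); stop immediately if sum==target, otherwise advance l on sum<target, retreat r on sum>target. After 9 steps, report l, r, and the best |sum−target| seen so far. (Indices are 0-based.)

[0,11] -15+39=24 d=37 * → l++
[1,11] -11+39=28 d=33 * → l++
[2,11] 1+39=40 d=21 * → l++
[3,11] 2+39=41 d=20 * → l++
[4,11] 6+39=45 d=16 * → l++
[5,11] 10+39=49 d=12 * → l++
[6,11] 12+39=51 d=10 * → l++
[7,11] 16+39=55 d=6 * → l++
[8,11] 24+39=63 d=2 * → r--

l=8, r=10, best |Δ|=2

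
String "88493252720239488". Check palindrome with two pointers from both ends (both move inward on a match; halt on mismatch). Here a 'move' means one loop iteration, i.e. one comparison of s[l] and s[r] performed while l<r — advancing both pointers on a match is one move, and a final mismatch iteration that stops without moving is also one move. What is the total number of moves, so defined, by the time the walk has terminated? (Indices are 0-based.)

[0,16] '8'=='8' → l++,r--
[1,15] '8'=='8' → l++,r--
[2,14] '4'=='4' → l++,r--
[3,13] '9'=='9' → l++,r--
[4,12] '3'=='3' → l++,r--
[5,11] '2'=='2' → l++,r--
[6,10] '5'!='0' → stop

7 moves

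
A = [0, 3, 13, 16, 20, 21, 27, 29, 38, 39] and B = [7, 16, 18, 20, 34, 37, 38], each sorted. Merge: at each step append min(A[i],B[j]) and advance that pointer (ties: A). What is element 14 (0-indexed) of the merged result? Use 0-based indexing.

[i=0,j=0] A[i]=0<=B[j]=7 take 0 → i++
[i=1,j=0] A[i]=3<=B[j]=7 take 3 → i++
[i=2,j=0] A[i]=13>B[j]=7 take 7 → j++
[i=2,j=1] A[i]=13<=B[j]=16 take 13 → i++
[i=3,j=1] A[i]=16<=B[j]=16 take 16 → i++
[i=4,j=1] A[i]=20>B[j]=16 take 16 → j++
[i=4,j=2] A[i]=20>B[j]=18 take 18 → j++
[i=4,j=3] A[i]=20<=B[j]=20 take 20 → i++
[i=5,j=3] A[i]=21>B[j]=20 take 20 → j++
[i=5,j=4] A[i]=21<=B[j]=34 take 21 → i++
[i=6,j=4] A[i]=27<=B[j]=34 take 27 → i++
[i=7,j=4] A[i]=29<=B[j]=34 take 29 → i++
[i=8,j=4] A[i]=38>B[j]=34 take 34 → j++
[i=8,j=5] A[i]=38>B[j]=37 take 37 → j++
[i=8,j=6] A[i]=38<=B[j]=38 take 38 → i++
[i=9,j=6] A[i]=39>B[j]=38 take 38 → j++
[i=9,j=7] B done, take A[i]=39 → i++

merged[14] = 38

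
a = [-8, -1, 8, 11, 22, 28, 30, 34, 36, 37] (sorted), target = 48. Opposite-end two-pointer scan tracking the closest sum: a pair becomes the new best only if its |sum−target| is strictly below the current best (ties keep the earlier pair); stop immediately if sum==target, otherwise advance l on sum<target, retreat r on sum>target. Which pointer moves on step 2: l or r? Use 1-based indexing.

l=1 r=10: -8+37=29 d=19 *, l++
l=2 r=10: -1+37=36 d=12 *, l++

l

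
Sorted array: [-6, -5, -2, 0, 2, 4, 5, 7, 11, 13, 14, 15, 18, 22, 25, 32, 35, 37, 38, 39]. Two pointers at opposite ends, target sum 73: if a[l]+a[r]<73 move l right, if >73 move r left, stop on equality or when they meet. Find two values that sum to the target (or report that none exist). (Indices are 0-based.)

(35, 38)

l=0 r=19: -6+39=33 <73, l++
l=1 r=19: -5+39=34 <73, l++
l=2 r=19: -2+39=37 <73, l++
l=3 r=19: 0+39=39 <73, l++
l=4 r=19: 2+39=41 <73, l++
l=5 r=19: 4+39=43 <73, l++
l=6 r=19: 5+39=44 <73, l++
l=7 r=19: 7+39=46 <73, l++
l=8 r=19: 11+39=50 <73, l++
l=9 r=19: 13+39=52 <73, l++
l=10 r=19: 14+39=53 <73, l++
l=11 r=19: 15+39=54 <73, l++
l=12 r=19: 18+39=57 <73, l++
l=13 r=19: 22+39=61 <73, l++
l=14 r=19: 25+39=64 <73, l++
l=15 r=19: 32+39=71 <73, l++
l=16 r=19: 35+39=74 >73, r--
l=16 r=18: 35+38=73, found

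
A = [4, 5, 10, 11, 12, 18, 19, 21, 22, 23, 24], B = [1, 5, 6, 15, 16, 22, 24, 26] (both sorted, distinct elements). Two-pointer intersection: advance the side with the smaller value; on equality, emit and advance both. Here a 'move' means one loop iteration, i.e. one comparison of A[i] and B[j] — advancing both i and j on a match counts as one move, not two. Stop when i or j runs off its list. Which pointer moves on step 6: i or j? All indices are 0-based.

i

i=0 j=0: 4>1, j++
i=0 j=1: 4<5, i++
i=1 j=1: 5==5 emit, i++,j++
i=2 j=2: 10>6, j++
i=2 j=3: 10<15, i++
i=3 j=3: 11<15, i++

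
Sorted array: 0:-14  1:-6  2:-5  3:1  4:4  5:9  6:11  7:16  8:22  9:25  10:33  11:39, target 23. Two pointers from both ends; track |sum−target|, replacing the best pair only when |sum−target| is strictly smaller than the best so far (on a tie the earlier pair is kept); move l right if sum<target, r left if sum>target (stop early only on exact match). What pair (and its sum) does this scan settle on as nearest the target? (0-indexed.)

l=0 r=11: -14+39=25 d=2 *, r--
l=0 r=10: -14+33=19 d=4, l++
l=1 r=10: -6+33=27 d=4, r--
l=1 r=9: -6+25=19 d=4, l++
l=2 r=9: -5+25=20 d=3, l++
l=3 r=9: 1+25=26 d=3, r--
l=3 r=8: 1+22=23 d=0 *, stop

pair (1, 22) with sum 23 (|Δ|=0)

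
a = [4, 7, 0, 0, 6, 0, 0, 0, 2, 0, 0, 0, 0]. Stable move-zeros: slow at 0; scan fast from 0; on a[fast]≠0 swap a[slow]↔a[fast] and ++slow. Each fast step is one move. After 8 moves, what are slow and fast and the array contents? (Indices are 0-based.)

slow=0 fast=0: a[fast]=4≠0 swap→a[0]=4, slow++,fast++
slow=1 fast=1: a[fast]=7≠0 swap→a[1]=7, slow++,fast++
slow=2 fast=2: a[fast]=0, fast++
slow=2 fast=3: a[fast]=0, fast++
slow=2 fast=4: a[fast]=6≠0 swap→a[2]=6, slow++,fast++
slow=3 fast=5: a[fast]=0, fast++
slow=3 fast=6: a[fast]=0, fast++
slow=3 fast=7: a[fast]=0, fast++

slow=3, fast=8, a=[4, 7, 6, 0, 0, 0, 0, 0, 2, 0, 0, 0, 0]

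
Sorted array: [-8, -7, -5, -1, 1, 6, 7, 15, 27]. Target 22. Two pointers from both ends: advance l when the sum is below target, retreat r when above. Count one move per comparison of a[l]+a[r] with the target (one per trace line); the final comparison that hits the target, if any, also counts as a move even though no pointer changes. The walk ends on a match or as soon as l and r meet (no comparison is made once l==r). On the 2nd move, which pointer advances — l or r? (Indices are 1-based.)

l

[1,9] -8+27=19 <22 → l++
[2,9] -7+27=20 <22 → l++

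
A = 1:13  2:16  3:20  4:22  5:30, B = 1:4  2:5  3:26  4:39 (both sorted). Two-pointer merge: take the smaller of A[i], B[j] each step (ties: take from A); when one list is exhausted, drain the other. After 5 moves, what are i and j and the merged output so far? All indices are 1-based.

[i=1,j=1] A[i]=13>B[j]=4 take 4 → j++
[i=1,j=2] A[i]=13>B[j]=5 take 5 → j++
[i=1,j=3] A[i]=13<=B[j]=26 take 13 → i++
[i=2,j=3] A[i]=16<=B[j]=26 take 16 → i++
[i=3,j=3] A[i]=20<=B[j]=26 take 20 → i++

i=4, j=3, merged so far=[4, 5, 13, 16, 20]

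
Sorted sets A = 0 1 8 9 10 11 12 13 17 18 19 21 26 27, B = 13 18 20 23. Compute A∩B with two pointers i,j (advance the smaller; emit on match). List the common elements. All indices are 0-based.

intersection = [13, 18]

i=0 j=0: 0<13, i++
i=1 j=0: 1<13, i++
i=2 j=0: 8<13, i++
i=3 j=0: 9<13, i++
i=4 j=0: 10<13, i++
i=5 j=0: 11<13, i++
i=6 j=0: 12<13, i++
i=7 j=0: 13==13 emit, i++,j++
i=8 j=1: 17<18, i++
i=9 j=1: 18==18 emit, i++,j++
i=10 j=2: 19<20, i++
i=11 j=2: 21>20, j++
i=11 j=3: 21<23, i++
i=12 j=3: 26>23, j++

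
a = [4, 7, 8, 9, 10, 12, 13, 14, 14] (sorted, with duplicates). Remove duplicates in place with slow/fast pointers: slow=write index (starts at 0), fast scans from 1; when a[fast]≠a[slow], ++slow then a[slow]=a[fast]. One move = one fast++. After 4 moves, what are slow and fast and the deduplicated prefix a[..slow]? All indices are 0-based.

slow=0 fast=1: a[fast]=7≠a[slow]=4 write a[1]=7, slow++,fast++
slow=1 fast=2: a[fast]=8≠a[slow]=7 write a[2]=8, slow++,fast++
slow=2 fast=3: a[fast]=9≠a[slow]=8 write a[3]=9, slow++,fast++
slow=3 fast=4: a[fast]=10≠a[slow]=9 write a[4]=10, slow++,fast++

slow=4, fast=5, prefix=[4, 7, 8, 9, 10]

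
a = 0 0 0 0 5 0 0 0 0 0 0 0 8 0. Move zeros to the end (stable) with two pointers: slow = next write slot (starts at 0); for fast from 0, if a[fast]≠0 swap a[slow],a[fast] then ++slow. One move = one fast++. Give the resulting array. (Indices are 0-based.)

[5, 8, 0, 0, 0, 0, 0, 0, 0, 0, 0, 0, 0, 0]

(s=0,f=0) a[fast]=0 → fast++
(s=0,f=1) a[fast]=0 → fast++
(s=0,f=2) a[fast]=0 → fast++
(s=0,f=3) a[fast]=0 → fast++
(s=0,f=4) a[fast]=5≠0 swap→a[0]=5 → slow++,fast++
(s=1,f=5) a[fast]=0 → fast++
(s=1,f=6) a[fast]=0 → fast++
(s=1,f=7) a[fast]=0 → fast++
(s=1,f=8) a[fast]=0 → fast++
(s=1,f=9) a[fast]=0 → fast++
(s=1,f=10) a[fast]=0 → fast++
(s=1,f=11) a[fast]=0 → fast++
(s=1,f=12) a[fast]=8≠0 swap→a[1]=8 → slow++,fast++
(s=2,f=13) a[fast]=0 → fast++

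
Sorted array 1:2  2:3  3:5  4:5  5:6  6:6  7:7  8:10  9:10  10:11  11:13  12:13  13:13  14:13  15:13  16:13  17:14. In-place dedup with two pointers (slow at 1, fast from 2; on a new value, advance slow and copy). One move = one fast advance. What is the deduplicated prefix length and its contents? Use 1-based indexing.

slow=1 fast=2: a[fast]=3≠a[slow]=2 write a[2]=3, slow++,fast++
slow=2 fast=3: a[fast]=5≠a[slow]=3 write a[3]=5, slow++,fast++
slow=3 fast=4: a[fast]=5=a[slow] dup, fast++
slow=3 fast=5: a[fast]=6≠a[slow]=5 write a[4]=6, slow++,fast++
slow=4 fast=6: a[fast]=6=a[slow] dup, fast++
slow=4 fast=7: a[fast]=7≠a[slow]=6 write a[5]=7, slow++,fast++
slow=5 fast=8: a[fast]=10≠a[slow]=7 write a[6]=10, slow++,fast++
slow=6 fast=9: a[fast]=10=a[slow] dup, fast++
slow=6 fast=10: a[fast]=11≠a[slow]=10 write a[7]=11, slow++,fast++
slow=7 fast=11: a[fast]=13≠a[slow]=11 write a[8]=13, slow++,fast++
slow=8 fast=12: a[fast]=13=a[slow] dup, fast++
slow=8 fast=13: a[fast]=13=a[slow] dup, fast++
slow=8 fast=14: a[fast]=13=a[slow] dup, fast++
slow=8 fast=15: a[fast]=13=a[slow] dup, fast++
slow=8 fast=16: a[fast]=13=a[slow] dup, fast++
slow=8 fast=17: a[fast]=14≠a[slow]=13 write a[9]=14, slow++,fast++

length 9; prefix = [2, 3, 5, 6, 7, 10, 11, 13, 14]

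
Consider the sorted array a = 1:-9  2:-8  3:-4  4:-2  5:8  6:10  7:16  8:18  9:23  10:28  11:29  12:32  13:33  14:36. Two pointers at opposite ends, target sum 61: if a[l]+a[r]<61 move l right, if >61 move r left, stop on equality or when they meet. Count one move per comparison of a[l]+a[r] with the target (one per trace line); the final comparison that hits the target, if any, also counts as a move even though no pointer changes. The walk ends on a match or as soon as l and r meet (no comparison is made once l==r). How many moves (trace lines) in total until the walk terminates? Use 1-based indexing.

[1,14] -9+36=27 <61 → l++
[2,14] -8+36=28 <61 → l++
[3,14] -4+36=32 <61 → l++
[4,14] -2+36=34 <61 → l++
[5,14] 8+36=44 <61 → l++
[6,14] 10+36=46 <61 → l++
[7,14] 16+36=52 <61 → l++
[8,14] 18+36=54 <61 → l++
[9,14] 23+36=59 <61 → l++
[10,14] 28+36=64 >61 → r--
[10,13] 28+33=61 → found

11 moves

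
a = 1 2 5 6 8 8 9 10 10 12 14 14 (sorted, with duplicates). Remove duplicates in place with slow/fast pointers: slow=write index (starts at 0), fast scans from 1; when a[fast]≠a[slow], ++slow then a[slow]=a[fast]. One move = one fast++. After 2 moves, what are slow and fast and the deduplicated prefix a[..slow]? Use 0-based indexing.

slow=2, fast=3, prefix=[1, 2, 5]

(s=0,f=1) a[fast]=2≠a[slow]=1 write a[1]=2 → slow++,fast++
(s=1,f=2) a[fast]=5≠a[slow]=2 write a[2]=5 → slow++,fast++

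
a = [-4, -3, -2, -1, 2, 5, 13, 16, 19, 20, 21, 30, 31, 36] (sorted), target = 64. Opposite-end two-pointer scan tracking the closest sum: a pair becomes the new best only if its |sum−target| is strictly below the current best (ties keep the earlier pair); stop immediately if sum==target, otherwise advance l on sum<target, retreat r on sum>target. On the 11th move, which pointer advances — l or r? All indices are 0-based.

l

[0,13] -4+36=32 d=32 * → l++
[1,13] -3+36=33 d=31 * → l++
[2,13] -2+36=34 d=30 * → l++
[3,13] -1+36=35 d=29 * → l++
[4,13] 2+36=38 d=26 * → l++
[5,13] 5+36=41 d=23 * → l++
[6,13] 13+36=49 d=15 * → l++
[7,13] 16+36=52 d=12 * → l++
[8,13] 19+36=55 d=9 * → l++
[9,13] 20+36=56 d=8 * → l++
[10,13] 21+36=57 d=7 * → l++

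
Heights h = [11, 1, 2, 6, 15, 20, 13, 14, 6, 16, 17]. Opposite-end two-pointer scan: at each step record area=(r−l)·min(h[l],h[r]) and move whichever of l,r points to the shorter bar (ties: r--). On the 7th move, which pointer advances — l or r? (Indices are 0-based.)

r

[0,10] min(11,17)*10=110 best=110 * → l++
[1,10] min(1,17)*9=9 best=110 → l++
[2,10] min(2,17)*8=16 best=110 → l++
[3,10] min(6,17)*7=42 best=110 → l++
[4,10] min(15,17)*6=90 best=110 → l++
[5,10] min(20,17)*5=85 best=110 → r--
[5,9] min(20,16)*4=64 best=110 → r--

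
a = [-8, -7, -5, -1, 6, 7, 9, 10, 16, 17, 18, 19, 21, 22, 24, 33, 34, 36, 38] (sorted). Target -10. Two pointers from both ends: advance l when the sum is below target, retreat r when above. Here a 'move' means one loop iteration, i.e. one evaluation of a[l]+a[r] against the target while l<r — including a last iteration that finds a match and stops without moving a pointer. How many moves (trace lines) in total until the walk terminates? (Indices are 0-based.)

[0,18] -8+38=30 >-10 → r--
[0,17] -8+36=28 >-10 → r--
[0,16] -8+34=26 >-10 → r--
[0,15] -8+33=25 >-10 → r--
[0,14] -8+24=16 >-10 → r--
[0,13] -8+22=14 >-10 → r--
[0,12] -8+21=13 >-10 → r--
[0,11] -8+19=11 >-10 → r--
[0,10] -8+18=10 >-10 → r--
[0,9] -8+17=9 >-10 → r--
[0,8] -8+16=8 >-10 → r--
[0,7] -8+10=2 >-10 → r--
[0,6] -8+9=1 >-10 → r--
[0,5] -8+7=-1 >-10 → r--
[0,4] -8+6=-2 >-10 → r--
[0,3] -8+-1=-9 >-10 → r--
[0,2] -8+-5=-13 <-10 → l++
[1,2] -7+-5=-12 <-10 → l++

18 moves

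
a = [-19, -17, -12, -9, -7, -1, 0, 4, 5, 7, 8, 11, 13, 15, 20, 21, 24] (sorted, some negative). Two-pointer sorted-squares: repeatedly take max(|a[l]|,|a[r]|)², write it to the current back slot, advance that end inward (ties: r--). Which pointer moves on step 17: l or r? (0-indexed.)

[0,16] |-19|<=|24| out[16]=576 → r--
[0,15] |-19|<=|21| out[15]=441 → r--
[0,14] |-19|<=|20| out[14]=400 → r--
[0,13] |-19|>|15| out[13]=361 → l++
[1,13] |-17|>|15| out[12]=289 → l++
[2,13] |-12|<=|15| out[11]=225 → r--
[2,12] |-12|<=|13| out[10]=169 → r--
[2,11] |-12|>|11| out[9]=144 → l++
[3,11] |-9|<=|11| out[8]=121 → r--
[3,10] |-9|>|8| out[7]=81 → l++
[4,10] |-7|<=|8| out[6]=64 → r--
[4,9] |-7|<=|7| out[5]=49 → r--
[4,8] |-7|>|5| out[4]=49 → l++
[5,8] |-1|<=|5| out[3]=25 → r--
[5,7] |-1|<=|4| out[2]=16 → r--
[5,6] |-1|>|0| out[1]=1 → l++
[6,6] |0|<=|0| out[0]=0 → r--

r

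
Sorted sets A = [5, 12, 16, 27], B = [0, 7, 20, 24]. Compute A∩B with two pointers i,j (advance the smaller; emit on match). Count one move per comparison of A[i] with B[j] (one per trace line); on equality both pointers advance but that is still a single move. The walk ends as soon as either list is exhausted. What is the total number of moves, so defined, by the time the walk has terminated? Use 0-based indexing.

i=0 j=0: 5>0, j++
i=0 j=1: 5<7, i++
i=1 j=1: 12>7, j++
i=1 j=2: 12<20, i++
i=2 j=2: 16<20, i++
i=3 j=2: 27>20, j++
i=3 j=3: 27>24, j++

7 moves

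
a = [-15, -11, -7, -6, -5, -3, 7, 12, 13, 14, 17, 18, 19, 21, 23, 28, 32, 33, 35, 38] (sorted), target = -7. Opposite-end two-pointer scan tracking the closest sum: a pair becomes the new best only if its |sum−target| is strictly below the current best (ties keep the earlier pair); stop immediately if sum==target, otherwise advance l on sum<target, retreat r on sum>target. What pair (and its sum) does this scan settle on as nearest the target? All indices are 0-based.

l=0 r=19: -15+38=23 d=30 *, r--
l=0 r=18: -15+35=20 d=27 *, r--
l=0 r=17: -15+33=18 d=25 *, r--
l=0 r=16: -15+32=17 d=24 *, r--
l=0 r=15: -15+28=13 d=20 *, r--
l=0 r=14: -15+23=8 d=15 *, r--
l=0 r=13: -15+21=6 d=13 *, r--
l=0 r=12: -15+19=4 d=11 *, r--
l=0 r=11: -15+18=3 d=10 *, r--
l=0 r=10: -15+17=2 d=9 *, r--
l=0 r=9: -15+14=-1 d=6 *, r--
l=0 r=8: -15+13=-2 d=5 *, r--
l=0 r=7: -15+12=-3 d=4 *, r--
l=0 r=6: -15+7=-8 d=1 *, l++
l=1 r=6: -11+7=-4 d=3, r--
l=1 r=5: -11+-3=-14 d=7, l++
l=2 r=5: -7+-3=-10 d=3, l++
l=3 r=5: -6+-3=-9 d=2, l++
l=4 r=5: -5+-3=-8 d=1, l++

pair (-15, 7) with sum -8 (|Δ|=1)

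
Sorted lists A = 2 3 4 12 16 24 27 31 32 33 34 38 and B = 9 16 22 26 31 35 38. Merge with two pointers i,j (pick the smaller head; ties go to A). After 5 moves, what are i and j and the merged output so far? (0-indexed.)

i=0 j=0: A[i]=2<=B[j]=9 take 2, i++
i=1 j=0: A[i]=3<=B[j]=9 take 3, i++
i=2 j=0: A[i]=4<=B[j]=9 take 4, i++
i=3 j=0: A[i]=12>B[j]=9 take 9, j++
i=3 j=1: A[i]=12<=B[j]=16 take 12, i++

i=4, j=1, merged so far=[2, 3, 4, 9, 12]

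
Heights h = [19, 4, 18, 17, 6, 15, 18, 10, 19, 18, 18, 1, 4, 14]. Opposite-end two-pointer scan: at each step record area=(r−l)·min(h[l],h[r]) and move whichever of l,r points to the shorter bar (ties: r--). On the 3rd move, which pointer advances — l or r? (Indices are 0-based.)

l=0 r=13: min(19,14)*13=182 best=182 *, r--
l=0 r=12: min(19,4)*12=48 best=182, r--
l=0 r=11: min(19,1)*11=11 best=182, r--

r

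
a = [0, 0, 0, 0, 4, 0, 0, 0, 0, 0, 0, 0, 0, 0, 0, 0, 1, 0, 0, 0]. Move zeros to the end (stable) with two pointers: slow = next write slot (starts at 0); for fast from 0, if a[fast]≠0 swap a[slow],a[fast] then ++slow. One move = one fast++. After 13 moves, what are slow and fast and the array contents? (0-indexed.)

slow=1, fast=13, a=[4, 0, 0, 0, 0, 0, 0, 0, 0, 0, 0, 0, 0, 0, 0, 0, 1, 0, 0, 0]

slow=0 fast=0: a[fast]=0, fast++
slow=0 fast=1: a[fast]=0, fast++
slow=0 fast=2: a[fast]=0, fast++
slow=0 fast=3: a[fast]=0, fast++
slow=0 fast=4: a[fast]=4≠0 swap→a[0]=4, slow++,fast++
slow=1 fast=5: a[fast]=0, fast++
slow=1 fast=6: a[fast]=0, fast++
slow=1 fast=7: a[fast]=0, fast++
slow=1 fast=8: a[fast]=0, fast++
slow=1 fast=9: a[fast]=0, fast++
slow=1 fast=10: a[fast]=0, fast++
slow=1 fast=11: a[fast]=0, fast++
slow=1 fast=12: a[fast]=0, fast++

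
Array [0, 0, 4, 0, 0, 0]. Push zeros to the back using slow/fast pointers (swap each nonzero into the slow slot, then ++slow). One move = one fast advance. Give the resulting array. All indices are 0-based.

slow=0 fast=0: a[fast]=0, fast++
slow=0 fast=1: a[fast]=0, fast++
slow=0 fast=2: a[fast]=4≠0 swap→a[0]=4, slow++,fast++
slow=1 fast=3: a[fast]=0, fast++
slow=1 fast=4: a[fast]=0, fast++
slow=1 fast=5: a[fast]=0, fast++

[4, 0, 0, 0, 0, 0]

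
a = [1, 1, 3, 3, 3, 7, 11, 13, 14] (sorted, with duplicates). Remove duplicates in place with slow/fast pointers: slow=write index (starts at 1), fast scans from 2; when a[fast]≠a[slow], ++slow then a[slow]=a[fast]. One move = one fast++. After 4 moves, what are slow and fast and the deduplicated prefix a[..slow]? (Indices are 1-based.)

slow=2, fast=6, prefix=[1, 3]

slow=1 fast=2: a[fast]=1=a[slow] dup, fast++
slow=1 fast=3: a[fast]=3≠a[slow]=1 write a[2]=3, slow++,fast++
slow=2 fast=4: a[fast]=3=a[slow] dup, fast++
slow=2 fast=5: a[fast]=3=a[slow] dup, fast++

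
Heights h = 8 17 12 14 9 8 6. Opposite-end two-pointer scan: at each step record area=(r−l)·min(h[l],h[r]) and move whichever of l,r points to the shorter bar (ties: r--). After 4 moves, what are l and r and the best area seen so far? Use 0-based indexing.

l=1, r=3, best area=40

[0,6] min(8,6)*6=36 best=36 * → r--
[0,5] min(8,8)*5=40 best=40 * → r--
[0,4] min(8,9)*4=32 best=40 → l++
[1,4] min(17,9)*3=27 best=40 → r--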